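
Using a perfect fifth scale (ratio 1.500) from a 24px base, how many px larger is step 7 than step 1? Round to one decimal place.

Step 1: 24.0 × 1.500 = 36.000px
Step 7: 24.0 × 1.500⁷ = 410.062px
Difference: 410.062 − 36.000 = 374.062px

374.1px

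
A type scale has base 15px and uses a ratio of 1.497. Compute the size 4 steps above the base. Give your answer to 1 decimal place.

75.3px

Every step multiplies by the scale ratio.
15.0 × 1.497⁴ = 15.0 × 5.02212 ≈ 75.33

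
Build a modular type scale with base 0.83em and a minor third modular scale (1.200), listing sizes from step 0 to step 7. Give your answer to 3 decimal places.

Step 0: 0.83em
Step 1: 0.83 × 1.200 = 0.996
Step 2: 0.83 × 1.200² = 1.195
Step 3: 0.83 × 1.200³ = 1.434
Step 4: 0.83 × 1.200⁴ = 1.721
Step 5: 0.83 × 1.200⁵ = 2.065
Step 6: 0.83 × 1.200⁶ = 2.478
Step 7: 0.83 × 1.200⁷ = 2.974

0.830em, 0.996em, 1.195em, 1.434em, 1.721em, 2.065em, 2.478em, 2.974em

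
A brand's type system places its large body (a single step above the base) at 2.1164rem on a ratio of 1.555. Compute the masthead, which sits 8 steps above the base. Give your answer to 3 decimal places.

The gap is 8 − (1) = 7 steps, so the factor is 1.555^7.
2.1164 × 1.555⁷ = 2.1164 × 21.98431 ≈ 46.528

46.528rem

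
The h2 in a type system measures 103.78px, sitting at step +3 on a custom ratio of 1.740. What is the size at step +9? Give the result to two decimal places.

103.78 × 1.740⁶ = 103.78 × 27.75208 ≈ 2880.111

2880.11px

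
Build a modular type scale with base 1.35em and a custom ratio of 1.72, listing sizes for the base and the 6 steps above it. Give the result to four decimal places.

1.3500em, 2.3220em, 3.9938em, 6.8694em, 11.8154em, 20.3224em, 34.9546em

Step 0: 1.35em
Step 1: 1.35 × 1.72 = 2.3220
Step 2: 1.35 × 1.72² = 3.9938
Step 3: 1.35 × 1.72³ = 6.8694
Step 4: 1.35 × 1.72⁴ = 11.8154
Step 5: 1.35 × 1.72⁵ = 20.3224
Step 6: 1.35 × 1.72⁶ = 34.9546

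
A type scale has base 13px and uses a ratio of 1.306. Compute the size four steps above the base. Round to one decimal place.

13.0 × 1.306⁴ = 13.0 × 2.90919 ≈ 37.82

37.8px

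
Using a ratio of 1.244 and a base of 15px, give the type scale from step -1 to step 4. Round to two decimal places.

Step -1: 15.0 ÷ 1.244 = 12.06
Step 0: 15px
Step 1: 15.0 × 1.244 = 18.66
Step 2: 15.0 × 1.244² = 23.21
Step 3: 15.0 × 1.244³ = 28.88
Step 4: 15.0 × 1.244⁴ = 35.92

12.06px, 15.00px, 18.66px, 23.21px, 28.88px, 35.92px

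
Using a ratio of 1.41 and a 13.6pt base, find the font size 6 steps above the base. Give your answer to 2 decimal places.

A modular type scale is a geometric sequence: sizeₙ = base × rⁿ.
13.6 × 1.41⁶ = 13.6 × 7.85805 ≈ 106.87

106.87pt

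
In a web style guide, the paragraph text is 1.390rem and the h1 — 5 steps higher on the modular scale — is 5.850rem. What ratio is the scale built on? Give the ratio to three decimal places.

1.333

r⁵ = 5.850 / 1.390, so r = (5.850/1.390)^(1/5).
r = 4.2086^(1/5) ≈ 1.3330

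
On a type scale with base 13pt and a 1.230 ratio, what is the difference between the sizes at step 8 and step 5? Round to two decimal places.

Step 5: 13.0 × 1.230⁵ = 36.5990pt
Step 8: 13.0 × 1.230⁸ = 68.1058pt
Difference: 68.1058 − 36.5990 = 31.5068pt

31.51pt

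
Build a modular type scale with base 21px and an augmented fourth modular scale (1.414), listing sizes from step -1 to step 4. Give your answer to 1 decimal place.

14.9px, 21.0px, 29.7px, 42.0px, 59.4px, 83.9px

Step -1: 21.0 ÷ 1.414 = 14.9
Step 0: 21px
Step 1: 21.0 × 1.414 = 29.7
Step 2: 21.0 × 1.414² = 42.0
Step 3: 21.0 × 1.414³ = 59.4
Step 4: 21.0 × 1.414⁴ = 83.9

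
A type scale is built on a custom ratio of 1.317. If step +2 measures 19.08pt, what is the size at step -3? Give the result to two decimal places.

4.82pt

The gap is -3 − (2) = -5 steps, so the factor is 1.317^-5.
19.08 ÷ 1.317⁵ = 19.08 ÷ 3.96213 ≈ 4.816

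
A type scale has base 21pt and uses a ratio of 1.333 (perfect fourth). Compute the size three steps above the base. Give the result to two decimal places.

49.74pt

A modular type scale is a geometric sequence: sizeₙ = base × rⁿ.
21.0 × 1.333³ = 21.0 × 2.36859 ≈ 49.74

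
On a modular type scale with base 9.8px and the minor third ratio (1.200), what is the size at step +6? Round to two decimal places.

A modular type scale is a geometric sequence: sizeₙ = base × rⁿ.
9.8 × 1.200⁶ = 9.8 × 2.98598 ≈ 29.26

29.26px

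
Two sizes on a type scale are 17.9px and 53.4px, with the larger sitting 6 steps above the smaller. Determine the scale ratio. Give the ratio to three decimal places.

r⁶ = 53.4 / 17.9, so r = (53.4/17.9)^(1/6).
r = 2.9832^(1/6) ≈ 1.1998

1.200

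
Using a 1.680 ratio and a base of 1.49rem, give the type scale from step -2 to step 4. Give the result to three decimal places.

Step -2: 1.49 ÷ 1.680² = 0.528
Step -1: 1.49 ÷ 1.680 = 0.887
Step 0: 1.49rem
Step 1: 1.49 × 1.680 = 2.503
Step 2: 1.49 × 1.680² = 4.205
Step 3: 1.49 × 1.680³ = 7.065
Step 4: 1.49 × 1.680⁴ = 11.869

0.528rem, 0.887rem, 1.490rem, 2.503rem, 4.205rem, 7.065rem, 11.869rem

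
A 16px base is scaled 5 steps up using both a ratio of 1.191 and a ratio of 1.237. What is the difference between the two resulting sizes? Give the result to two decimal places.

At 1.191: 16.0 × 1.191⁵ = 38.3424px
At 1.237: 16.0 × 1.237⁵ = 46.3413px
Difference: 46.3413 − 38.3424 = 7.9989px

8.00px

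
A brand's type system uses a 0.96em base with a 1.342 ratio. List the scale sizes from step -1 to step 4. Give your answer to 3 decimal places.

0.715em, 0.960em, 1.288em, 1.729em, 2.320em, 3.114em

Step -1: 0.96 ÷ 1.342 = 0.715
Step 0: 0.96em
Step 1: 0.96 × 1.342 = 1.288
Step 2: 0.96 × 1.342² = 1.729
Step 3: 0.96 × 1.342³ = 2.320
Step 4: 0.96 × 1.342⁴ = 3.114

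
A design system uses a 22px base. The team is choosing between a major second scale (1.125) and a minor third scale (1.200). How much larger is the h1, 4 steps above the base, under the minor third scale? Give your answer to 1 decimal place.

Major second: 22.0 × 1.125⁴ = 35.240px
Minor third: 22.0 × 1.200⁴ = 45.619px
Difference: 45.619 − 35.240 = 10.379px

10.4px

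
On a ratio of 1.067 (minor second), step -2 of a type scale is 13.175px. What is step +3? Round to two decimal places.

Moving from step -2 to step +3 is 5 steps up, so multiply by r⁵.
13.175 × 1.067⁵ = 13.175 × 1.38300 ≈ 18.221

18.22px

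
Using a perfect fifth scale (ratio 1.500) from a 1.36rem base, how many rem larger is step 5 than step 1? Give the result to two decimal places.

Step 1: 1.36 × 1.500 = 2.0400rem
Step 5: 1.36 × 1.500⁵ = 10.3275rem
Difference: 10.3275 − 2.0400 = 8.2875rem

8.29rem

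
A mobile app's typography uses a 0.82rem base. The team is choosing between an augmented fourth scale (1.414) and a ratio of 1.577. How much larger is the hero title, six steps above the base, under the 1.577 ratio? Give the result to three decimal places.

6.059rem

Augmented fourth: 0.82 × 1.414⁶ = 6.55406rem
At 1.577: 0.82 × 1.577⁶ = 12.61258rem
Difference: 12.61258 − 6.55406 = 6.05852rem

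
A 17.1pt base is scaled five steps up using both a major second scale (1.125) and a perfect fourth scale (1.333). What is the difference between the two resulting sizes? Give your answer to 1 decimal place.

41.2pt

Major second: 17.1 × 1.125⁵ = 30.815pt
Perfect fourth: 17.1 × 1.333⁵ = 71.969pt
Difference: 71.969 − 30.815 = 41.154pt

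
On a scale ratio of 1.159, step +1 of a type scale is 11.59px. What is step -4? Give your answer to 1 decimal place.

5.5px

Moving from step +1 to step -4 is 5 steps down, so divide by r⁵.
11.59 ÷ 1.159⁵ = 11.59 ÷ 2.09130 ≈ 5.542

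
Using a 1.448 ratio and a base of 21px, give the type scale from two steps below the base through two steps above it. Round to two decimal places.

10.02px, 14.50px, 21.00px, 30.41px, 44.03px

Step -2: 21.0 ÷ 1.448² = 10.02
Step -1: 21.0 ÷ 1.448 = 14.50
Step 0: 21px
Step 1: 21.0 × 1.448 = 30.41
Step 2: 21.0 × 1.448² = 44.03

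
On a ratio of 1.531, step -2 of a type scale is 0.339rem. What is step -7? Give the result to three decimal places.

0.040rem

Moving from step -2 to step -7 is 5 steps down, so divide by r⁵.
0.339 ÷ 1.531⁵ = 0.339 ÷ 8.41155 ≈ 0.040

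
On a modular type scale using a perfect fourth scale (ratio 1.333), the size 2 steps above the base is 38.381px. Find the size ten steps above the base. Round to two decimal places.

The gap is 10 − (2) = 8 steps, so the factor is 1.333^8.
38.381 × 1.333⁸ = 38.381 × 9.96876 ≈ 382.611

382.61px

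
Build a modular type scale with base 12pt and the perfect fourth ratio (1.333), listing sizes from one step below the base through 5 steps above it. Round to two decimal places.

9.00pt, 12.00pt, 16.00pt, 21.32pt, 28.42pt, 37.89pt, 50.50pt

Step -1: 12.0 ÷ 1.333 = 9.00
Step 0: 12pt
Step 1: 12.0 × 1.333 = 16.00
Step 2: 12.0 × 1.333² = 21.32
Step 3: 12.0 × 1.333³ = 28.42
Step 4: 12.0 × 1.333⁴ = 37.89
Step 5: 12.0 × 1.333⁵ = 50.50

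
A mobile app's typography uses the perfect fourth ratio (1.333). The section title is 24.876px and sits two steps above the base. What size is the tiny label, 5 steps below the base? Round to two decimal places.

3.33px

24.876 ÷ 1.333⁷ = 24.876 ÷ 7.47844 ≈ 3.326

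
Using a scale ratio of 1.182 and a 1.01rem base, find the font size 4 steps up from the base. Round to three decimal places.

1.971rem

Each step on a modular scale multiplies by the ratio, so the size n steps from the base is base × ratioⁿ.
1.01 × 1.182⁴ = 1.01 × 1.95196 ≈ 1.971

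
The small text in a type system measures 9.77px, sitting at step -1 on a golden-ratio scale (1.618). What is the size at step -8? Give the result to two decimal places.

0.34px

9.77 ÷ 1.618⁷ = 9.77 ÷ 29.03017 ≈ 0.337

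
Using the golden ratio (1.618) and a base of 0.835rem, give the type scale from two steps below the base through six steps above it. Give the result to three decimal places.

0.319rem, 0.516rem, 0.835rem, 1.351rem, 2.186rem, 3.537rem, 5.723rem, 9.259rem, 14.982rem

Step -2: 0.835 ÷ 1.618² = 0.319
Step -1: 0.835 ÷ 1.618 = 0.516
Step 0: 0.835rem
Step 1: 0.835 × 1.618 = 1.351
Step 2: 0.835 × 1.618² = 2.186
Step 3: 0.835 × 1.618³ = 3.537
Step 4: 0.835 × 1.618⁴ = 5.723
Step 5: 0.835 × 1.618⁵ = 9.259
Step 6: 0.835 × 1.618⁶ = 14.982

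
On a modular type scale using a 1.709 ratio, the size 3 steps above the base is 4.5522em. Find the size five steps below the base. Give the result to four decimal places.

4.5522 ÷ 1.709⁸ = 4.5522 ÷ 72.76734 ≈ 0.0626

0.0626em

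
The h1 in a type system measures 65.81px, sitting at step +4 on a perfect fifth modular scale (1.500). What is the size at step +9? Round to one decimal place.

499.7px

The gap is 9 − (4) = 5 steps, so the factor is 1.500^5.
65.81 × 1.500⁵ = 65.81 × 7.59375 ≈ 499.745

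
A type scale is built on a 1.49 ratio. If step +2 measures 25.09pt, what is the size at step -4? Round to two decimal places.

The gap is -4 − (2) = -6 steps, so the factor is 1.49^-6.
25.09 ÷ 1.49⁶ = 25.09 ÷ 10.94253 ≈ 2.293

2.29pt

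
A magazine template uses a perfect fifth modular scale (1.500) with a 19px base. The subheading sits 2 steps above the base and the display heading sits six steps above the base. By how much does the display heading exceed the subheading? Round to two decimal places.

173.67px

Step 2: 19.0 × 1.500² = 42.7500px
Step 6: 19.0 × 1.500⁶ = 216.4219px
Difference: 216.4219 − 42.7500 = 173.6719px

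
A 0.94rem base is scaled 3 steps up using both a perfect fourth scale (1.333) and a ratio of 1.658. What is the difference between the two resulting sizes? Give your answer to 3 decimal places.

2.058rem

Perfect fourth: 0.94 × 1.333³ = 2.22648rem
At 1.658: 0.94 × 1.658³ = 4.28432rem
Difference: 4.28432 − 2.22648 = 2.05784rem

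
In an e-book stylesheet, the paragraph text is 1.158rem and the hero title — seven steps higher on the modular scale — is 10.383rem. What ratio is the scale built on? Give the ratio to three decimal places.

The ratio satisfies 1.158 × r⁷ = 10.383, so r = (10.383 / 1.158)^(1/7).
r = 8.9663^(1/7) ≈ 1.3680

1.368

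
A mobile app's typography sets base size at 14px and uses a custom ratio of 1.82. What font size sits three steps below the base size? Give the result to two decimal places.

A modular type scale is a geometric sequence: sizeₙ = base × rⁿ.
14.0 ÷ 1.82³ = 14.0 ÷ 6.02857 ≈ 2.32

2.32px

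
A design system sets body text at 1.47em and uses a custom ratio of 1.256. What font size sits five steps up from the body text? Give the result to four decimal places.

4.5948em

A modular type scale is a geometric sequence: sizeₙ = base × rⁿ.
1.47 × 1.256⁵ = 1.47 × 3.12571 ≈ 4.5948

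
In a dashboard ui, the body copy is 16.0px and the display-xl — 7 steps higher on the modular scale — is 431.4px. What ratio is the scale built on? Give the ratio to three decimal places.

The ratio satisfies 16.0 × r⁷ = 431.4, so r = (431.4 / 16.0)^(1/7).
r = 26.9625^(1/7) ≈ 1.6010

1.601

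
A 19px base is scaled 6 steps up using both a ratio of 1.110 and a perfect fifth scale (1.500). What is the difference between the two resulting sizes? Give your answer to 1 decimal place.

180.9px

At 1.110: 19.0 × 1.110⁶ = 35.538px
Perfect fifth: 19.0 × 1.500⁶ = 216.422px
Difference: 216.422 − 35.538 = 180.884px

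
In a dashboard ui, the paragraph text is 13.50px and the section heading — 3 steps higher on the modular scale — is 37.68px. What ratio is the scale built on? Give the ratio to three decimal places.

1.408

r³ = 37.68 / 13.50, so r = (37.68/13.50)^(1/3).
r = 2.7911^(1/3) ≈ 1.4080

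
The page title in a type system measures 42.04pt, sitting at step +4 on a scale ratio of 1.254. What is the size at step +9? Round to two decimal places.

130.36pt

42.04 × 1.254⁵ = 42.04 × 3.10090 ≈ 130.362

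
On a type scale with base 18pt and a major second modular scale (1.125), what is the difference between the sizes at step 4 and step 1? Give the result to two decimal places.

Step 1: 18.0 × 1.125 = 20.2500pt
Step 4: 18.0 × 1.125⁴ = 28.8325pt
Difference: 28.8325 − 20.2500 = 8.5825pt

8.58pt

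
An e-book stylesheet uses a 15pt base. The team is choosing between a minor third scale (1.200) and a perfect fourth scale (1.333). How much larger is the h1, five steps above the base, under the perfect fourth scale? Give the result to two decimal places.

25.81pt

Minor third: 15.0 × 1.200⁵ = 37.3248pt
Perfect fourth: 15.0 × 1.333⁵ = 63.1309pt
Difference: 63.1309 − 37.3248 = 25.8061pt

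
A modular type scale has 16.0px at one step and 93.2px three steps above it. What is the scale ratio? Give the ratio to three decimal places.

r³ = 93.2 / 16.0, so r = (93.2/16.0)^(1/3).
r = 5.8250^(1/3) ≈ 1.7993

1.799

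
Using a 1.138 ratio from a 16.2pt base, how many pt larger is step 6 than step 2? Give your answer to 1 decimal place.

14.2pt

Step 2: 16.2 × 1.138² = 20.980pt
Step 6: 16.2 × 1.138⁶ = 35.186pt
Difference: 35.186 − 20.980 = 14.206pt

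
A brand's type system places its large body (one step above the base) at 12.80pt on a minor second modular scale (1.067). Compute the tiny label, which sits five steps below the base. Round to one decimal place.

8.7pt

The gap is -5 − (1) = -6 steps, so the factor is 1.067^-6.
12.80 ÷ 1.067⁶ = 12.80 ÷ 1.47566 ≈ 8.674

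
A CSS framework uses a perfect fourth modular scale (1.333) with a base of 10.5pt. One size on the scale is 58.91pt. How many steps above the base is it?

6

1.333ⁿ = 58.91 / 10.5 = 5.6105
n = ln(5.6105) / ln(1.333) = 1.7246 / 0.2874 ≈ 6.00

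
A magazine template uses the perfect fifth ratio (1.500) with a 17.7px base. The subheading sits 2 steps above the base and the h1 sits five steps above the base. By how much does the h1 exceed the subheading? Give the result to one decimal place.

Step 2: 17.7 × 1.500² = 39.825px
Step 5: 17.7 × 1.500⁵ = 134.409px
Difference: 134.409 − 39.825 = 94.584px

94.6px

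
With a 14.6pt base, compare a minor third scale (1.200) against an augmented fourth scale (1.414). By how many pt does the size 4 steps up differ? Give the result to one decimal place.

Minor third: 14.6 × 1.200⁴ = 30.275pt
Augmented fourth: 14.6 × 1.414⁴ = 58.365pt
Difference: 58.365 − 30.275 = 28.090pt

28.1pt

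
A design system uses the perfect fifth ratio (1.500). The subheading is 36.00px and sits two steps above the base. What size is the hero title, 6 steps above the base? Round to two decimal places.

The gap is 6 − (2) = 4 steps, so the factor is 1.500^4.
36.00 × 1.500⁴ = 36.00 × 5.06250 ≈ 182.250

182.25px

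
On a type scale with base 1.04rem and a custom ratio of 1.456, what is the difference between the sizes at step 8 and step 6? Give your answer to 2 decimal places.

Step 6: 1.04 × 1.456⁶ = 9.9084rem
Step 8: 1.04 × 1.456⁸ = 21.0051rem
Difference: 21.0051 − 9.9084 = 11.0967rem

11.10rem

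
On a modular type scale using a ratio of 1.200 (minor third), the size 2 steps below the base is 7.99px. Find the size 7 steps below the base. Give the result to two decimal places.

3.21px

Moving from step -2 to step -7 is 5 steps down, so divide by r⁵.
7.99 ÷ 1.200⁵ = 7.99 ÷ 2.48832 ≈ 3.211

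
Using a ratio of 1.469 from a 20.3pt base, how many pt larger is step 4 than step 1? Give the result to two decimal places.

64.71pt

Step 1: 20.3 × 1.469 = 29.8207pt
Step 4: 20.3 × 1.469⁴ = 94.5330pt
Difference: 94.5330 − 29.8207 = 64.7123pt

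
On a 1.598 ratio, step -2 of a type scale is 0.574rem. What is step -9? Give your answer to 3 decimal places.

The gap is -9 − (-2) = -7 steps, so the factor is 1.598^-7.
0.574 ÷ 1.598⁷ = 0.574 ÷ 26.60954 ≈ 0.022

0.022rem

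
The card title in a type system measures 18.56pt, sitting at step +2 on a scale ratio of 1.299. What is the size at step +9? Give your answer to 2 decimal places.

The gap is 9 − (2) = 7 steps, so the factor is 1.299^7.
18.56 × 1.299⁷ = 18.56 × 6.24114 ≈ 115.836

115.84pt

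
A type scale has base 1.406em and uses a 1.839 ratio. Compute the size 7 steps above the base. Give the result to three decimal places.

100.013em

Each step on a modular scale multiplies by the ratio, so the size n steps from the base is base × ratioⁿ.
1.406 × 1.839⁷ = 1.406 × 71.13316 ≈ 100.013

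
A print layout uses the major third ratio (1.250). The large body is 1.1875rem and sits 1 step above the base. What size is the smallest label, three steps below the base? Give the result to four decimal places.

1.1875 ÷ 1.250⁴ = 1.1875 ÷ 2.44141 ≈ 0.4864

0.4864rem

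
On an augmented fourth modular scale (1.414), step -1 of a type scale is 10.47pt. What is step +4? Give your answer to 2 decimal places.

59.18pt

10.47 × 1.414⁵ = 10.47 × 5.65258 ≈ 59.183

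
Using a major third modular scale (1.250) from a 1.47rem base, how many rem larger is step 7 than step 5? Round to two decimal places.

Step 5: 1.47 × 1.250⁵ = 4.4861rem
Step 7: 1.47 × 1.250⁷ = 7.0095rem
Difference: 7.0095 − 4.4861 = 2.5234rem

2.52rem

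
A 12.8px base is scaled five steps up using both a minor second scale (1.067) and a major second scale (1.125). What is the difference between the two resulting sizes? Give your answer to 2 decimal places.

Minor second: 12.8 × 1.067⁵ = 17.7024px
Major second: 12.8 × 1.125⁵ = 23.0660px
Difference: 23.0660 − 17.7024 = 5.3636px

5.36px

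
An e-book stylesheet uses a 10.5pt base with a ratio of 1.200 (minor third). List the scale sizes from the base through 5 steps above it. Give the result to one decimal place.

Step 0: 10.5pt
Step 1: 10.5 × 1.200 = 12.6
Step 2: 10.5 × 1.200² = 15.1
Step 3: 10.5 × 1.200³ = 18.1
Step 4: 10.5 × 1.200⁴ = 21.8
Step 5: 10.5 × 1.200⁵ = 26.1

10.5pt, 12.6pt, 15.1pt, 18.1pt, 21.8pt, 26.1pt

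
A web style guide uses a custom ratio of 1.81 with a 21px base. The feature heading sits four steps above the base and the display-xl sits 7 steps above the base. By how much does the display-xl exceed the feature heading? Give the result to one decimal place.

1111.1px

Step 4: 21.0 × 1.81⁴ = 225.389px
Step 7: 21.0 × 1.81⁷ = 1336.501px
Difference: 1336.501 − 225.389 = 1111.112px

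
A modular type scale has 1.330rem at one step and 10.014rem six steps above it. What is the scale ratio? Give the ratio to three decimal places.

r⁶ = 10.014 / 1.330, so r = (10.014/1.330)^(1/6).
r = 7.5293^(1/6) ≈ 1.4000

1.400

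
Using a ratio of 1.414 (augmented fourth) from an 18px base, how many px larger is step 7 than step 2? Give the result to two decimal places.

Step 2: 18.0 × 1.414² = 35.9891px
Step 7: 18.0 × 1.414⁷ = 203.4316px
Difference: 203.4316 − 35.9891 = 167.4425px

167.44px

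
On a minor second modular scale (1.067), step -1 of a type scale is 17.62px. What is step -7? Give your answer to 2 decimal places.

17.62 ÷ 1.067⁶ = 17.62 ÷ 1.47566 ≈ 11.940

11.94px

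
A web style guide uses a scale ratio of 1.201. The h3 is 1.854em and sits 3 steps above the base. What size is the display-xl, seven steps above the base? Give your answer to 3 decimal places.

3.857em

The gap is 7 − (3) = 4 steps, so the factor is 1.201^4.
1.854 × 1.201⁴ = 1.854 × 2.08052 ≈ 3.857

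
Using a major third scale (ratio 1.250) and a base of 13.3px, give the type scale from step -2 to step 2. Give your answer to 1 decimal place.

8.5px, 10.6px, 13.3px, 16.6px, 20.8px

Step -2: 13.3 ÷ 1.250² = 8.5
Step -1: 13.3 ÷ 1.250 = 10.6
Step 0: 13.3px
Step 1: 13.3 × 1.250 = 16.6
Step 2: 13.3 × 1.250² = 20.8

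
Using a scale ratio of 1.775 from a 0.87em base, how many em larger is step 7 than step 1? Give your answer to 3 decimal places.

Step 1: 0.87 × 1.775 = 1.54425em
Step 7: 0.87 × 1.775⁷ = 48.29562em
Difference: 48.29562 − 1.54425 = 46.75137em

46.751em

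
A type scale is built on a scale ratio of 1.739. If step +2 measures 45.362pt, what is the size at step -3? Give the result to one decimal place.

2.9pt

Moving from step +2 to step -3 is 5 steps down, so divide by r⁵.
45.362 ÷ 1.739⁵ = 45.362 ÷ 15.90369 ≈ 2.852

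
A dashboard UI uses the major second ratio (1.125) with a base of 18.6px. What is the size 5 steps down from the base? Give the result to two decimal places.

18.6 ÷ 1.125⁵ = 18.6 ÷ 1.80203 ≈ 10.32

10.32px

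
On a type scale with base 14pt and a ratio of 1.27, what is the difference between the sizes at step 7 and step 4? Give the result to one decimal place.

Step 4: 14.0 × 1.27⁴ = 36.420pt
Step 7: 14.0 × 1.27⁷ = 74.603pt
Difference: 74.603 − 36.420 = 38.183pt

38.2pt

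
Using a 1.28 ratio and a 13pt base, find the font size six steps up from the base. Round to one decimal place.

13.0 × 1.28⁶ = 13.0 × 4.39805 ≈ 57.17

57.2pt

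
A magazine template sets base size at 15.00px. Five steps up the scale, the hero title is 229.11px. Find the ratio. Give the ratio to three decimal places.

1.725

r⁵ = 229.11 / 15.00, so r = (229.11/15.00)^(1/5).
r = 15.2740^(1/5) ≈ 1.7250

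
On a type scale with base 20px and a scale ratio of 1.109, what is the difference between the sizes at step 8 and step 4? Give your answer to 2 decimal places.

Step 4: 20.0 × 1.109⁴ = 30.2521px
Step 8: 20.0 × 1.109⁸ = 45.7596px
Difference: 45.7596 − 30.2521 = 15.5075px

15.51px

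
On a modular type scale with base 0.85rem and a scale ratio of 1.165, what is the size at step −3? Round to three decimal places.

Each step on a modular scale multiplies by the ratio, so the size n steps from the base is base × ratioⁿ.
0.85 ÷ 1.165³ = 0.85 ÷ 1.58117 ≈ 0.538

0.538rem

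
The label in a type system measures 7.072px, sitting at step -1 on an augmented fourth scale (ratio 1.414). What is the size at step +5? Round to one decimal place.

56.5px

The gap is 5 − (-1) = 6 steps, so the factor is 1.414^6.
7.072 × 1.414⁶ = 7.072 × 7.99275 ≈ 56.525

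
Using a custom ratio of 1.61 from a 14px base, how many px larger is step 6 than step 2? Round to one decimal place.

207.5px

Step 2: 14.0 × 1.61² = 36.289px
Step 6: 14.0 × 1.61⁶ = 243.828px
Difference: 243.828 − 36.289 = 207.539px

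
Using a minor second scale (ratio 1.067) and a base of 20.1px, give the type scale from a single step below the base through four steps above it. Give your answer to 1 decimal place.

Step -1: 20.1 ÷ 1.067 = 18.8
Step 0: 20.1px
Step 1: 20.1 × 1.067 = 21.4
Step 2: 20.1 × 1.067² = 22.9
Step 3: 20.1 × 1.067³ = 24.4
Step 4: 20.1 × 1.067⁴ = 26.1

18.8px, 20.1px, 21.4px, 22.9px, 24.4px, 26.1px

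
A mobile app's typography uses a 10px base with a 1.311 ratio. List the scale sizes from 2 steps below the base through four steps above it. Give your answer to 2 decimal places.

5.82px, 7.63px, 10.00px, 13.11px, 17.19px, 22.53px, 29.54px

Step -2: 10.0 ÷ 1.311² = 5.82
Step -1: 10.0 ÷ 1.311 = 7.63
Step 0: 10px
Step 1: 10.0 × 1.311 = 13.11
Step 2: 10.0 × 1.311² = 17.19
Step 3: 10.0 × 1.311³ = 22.53
Step 4: 10.0 × 1.311⁴ = 29.54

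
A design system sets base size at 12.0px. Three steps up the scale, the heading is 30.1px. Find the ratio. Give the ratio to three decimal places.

r³ = 30.1 / 12.0, so r = (30.1/12.0)^(1/3).
r = 2.5083^(1/3) ≈ 1.3587

1.359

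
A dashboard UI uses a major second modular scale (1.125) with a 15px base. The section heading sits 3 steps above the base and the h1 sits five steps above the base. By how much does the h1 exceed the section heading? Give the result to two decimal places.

Step 3: 15.0 × 1.125³ = 21.3574px
Step 5: 15.0 × 1.125⁵ = 27.0305px
Difference: 27.0305 − 21.3574 = 5.6731px

5.67px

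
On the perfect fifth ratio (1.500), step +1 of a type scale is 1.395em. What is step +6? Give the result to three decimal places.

10.593em

1.395 × 1.500⁵ = 1.395 × 7.59375 ≈ 10.593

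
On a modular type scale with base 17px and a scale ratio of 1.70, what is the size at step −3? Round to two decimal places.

A modular type scale is a geometric sequence: sizeₙ = base × rⁿ.
17.0 ÷ 1.70³ = 17.0 ÷ 4.91300 ≈ 3.46

3.46px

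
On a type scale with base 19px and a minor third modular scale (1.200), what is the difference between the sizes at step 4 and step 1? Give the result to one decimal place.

Step 1: 19.0 × 1.200 = 22.800px
Step 4: 19.0 × 1.200⁴ = 39.398px
Difference: 39.398 − 22.800 = 16.598px

16.6px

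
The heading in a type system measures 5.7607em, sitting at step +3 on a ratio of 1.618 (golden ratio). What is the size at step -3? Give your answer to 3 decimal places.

0.321em

The gap is -3 − (3) = -6 steps, so the factor is 1.618^-6.
5.7607 ÷ 1.618⁶ = 5.7607 ÷ 17.94201 ≈ 0.321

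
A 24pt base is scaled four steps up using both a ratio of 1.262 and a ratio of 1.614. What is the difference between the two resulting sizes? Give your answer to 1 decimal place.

At 1.262: 24.0 × 1.262⁴ = 60.876pt
At 1.614: 24.0 × 1.614⁴ = 162.864pt
Difference: 162.864 − 60.876 = 101.988pt

102.0pt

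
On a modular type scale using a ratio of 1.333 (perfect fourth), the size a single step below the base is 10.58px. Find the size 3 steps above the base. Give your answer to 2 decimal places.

10.58 × 1.333⁴ = 10.58 × 3.15733 ≈ 33.405

33.40px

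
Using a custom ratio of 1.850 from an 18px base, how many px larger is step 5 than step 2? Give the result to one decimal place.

328.5px

Step 2: 18.0 × 1.850² = 61.605px
Step 5: 18.0 × 1.850⁵ = 390.060px
Difference: 390.060 − 61.605 = 328.455px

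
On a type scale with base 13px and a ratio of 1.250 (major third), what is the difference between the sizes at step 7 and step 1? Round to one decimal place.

Step 1: 13.0 × 1.250 = 16.250px
Step 7: 13.0 × 1.250⁷ = 61.989px
Difference: 61.989 − 16.250 = 45.739px

45.7px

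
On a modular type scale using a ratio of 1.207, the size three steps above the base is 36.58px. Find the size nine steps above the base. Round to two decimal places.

113.11px

Moving from step +3 to step +9 is 6 steps up, so multiply by r⁶.
36.58 × 1.207⁶ = 36.58 × 3.09203 ≈ 113.106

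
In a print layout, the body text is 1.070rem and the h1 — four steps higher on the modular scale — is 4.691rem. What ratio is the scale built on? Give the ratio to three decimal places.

1.447

The ratio satisfies 1.070 × r⁴ = 4.691, so r = (4.691 / 1.070)^(1/4).
r = 4.3841^(1/4) ≈ 1.4470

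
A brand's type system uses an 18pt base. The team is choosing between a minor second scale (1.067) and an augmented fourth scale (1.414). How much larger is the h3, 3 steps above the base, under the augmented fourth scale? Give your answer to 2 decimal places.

29.02pt

Minor second: 18.0 × 1.067³ = 21.8658pt
Augmented fourth: 18.0 × 1.414³ = 50.8886pt
Difference: 50.8886 − 21.8658 = 29.0228pt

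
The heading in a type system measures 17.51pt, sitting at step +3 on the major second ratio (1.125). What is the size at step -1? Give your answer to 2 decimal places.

17.51 ÷ 1.125⁴ = 17.51 ÷ 1.60181 ≈ 10.931

10.93pt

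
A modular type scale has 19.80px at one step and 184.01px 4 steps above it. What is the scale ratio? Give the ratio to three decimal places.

The ratio satisfies 19.80 × r⁴ = 184.01, so r = (184.01 / 19.80)^(1/4).
r = 9.2934^(1/4) ≈ 1.7460

1.746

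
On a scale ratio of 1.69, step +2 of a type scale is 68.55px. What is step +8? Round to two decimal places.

1597.08px

The gap is 8 − (2) = 6 steps, so the factor is 1.69^6.
68.55 × 1.69⁶ = 68.55 × 23.29809 ≈ 1597.084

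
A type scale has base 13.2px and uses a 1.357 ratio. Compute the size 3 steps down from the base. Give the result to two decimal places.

Each step on a modular scale multiplies by the ratio, so the size n steps from the base is base × ratioⁿ.
13.2 ÷ 1.357³ = 13.2 ÷ 2.49885 ≈ 5.28

5.28px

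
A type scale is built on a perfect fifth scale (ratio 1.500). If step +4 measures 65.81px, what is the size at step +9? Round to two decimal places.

499.74px

Moving from step +4 to step +9 is 5 steps up, so multiply by r⁵.
65.81 × 1.500⁵ = 65.81 × 7.59375 ≈ 499.745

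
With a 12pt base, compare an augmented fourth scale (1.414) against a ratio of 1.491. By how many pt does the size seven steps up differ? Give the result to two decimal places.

60.95pt

Augmented fourth: 12.0 × 1.414⁷ = 135.6211pt
At 1.491: 12.0 × 1.491⁷ = 196.5734pt
Difference: 196.5734 − 135.6211 = 60.9523pt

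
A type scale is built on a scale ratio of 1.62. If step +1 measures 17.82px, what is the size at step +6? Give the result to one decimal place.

198.8px

Moving from step +1 to step +6 is 5 steps up, so multiply by r⁵.
17.82 × 1.62⁵ = 17.82 × 11.15771 ≈ 198.830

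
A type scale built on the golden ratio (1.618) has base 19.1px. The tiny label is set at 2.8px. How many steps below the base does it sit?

1.618ⁿ = 19.1 / 2.8 = 6.8214
n = ln(6.8214) / ln(1.618) = 1.9201 / 0.4812 ≈ 3.99

4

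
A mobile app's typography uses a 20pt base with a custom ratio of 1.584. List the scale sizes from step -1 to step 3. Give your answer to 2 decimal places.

12.63pt, 20.00pt, 31.68pt, 50.18pt, 79.49pt

Step -1: 20.0 ÷ 1.584 = 12.63
Step 0: 20pt
Step 1: 20.0 × 1.584 = 31.68
Step 2: 20.0 × 1.584² = 50.18
Step 3: 20.0 × 1.584³ = 79.49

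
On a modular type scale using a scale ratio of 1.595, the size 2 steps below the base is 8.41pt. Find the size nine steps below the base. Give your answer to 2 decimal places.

0.32pt

The gap is -9 − (-2) = -7 steps, so the factor is 1.595^-7.
8.41 ÷ 1.595⁷ = 8.41 ÷ 26.26182 ≈ 0.320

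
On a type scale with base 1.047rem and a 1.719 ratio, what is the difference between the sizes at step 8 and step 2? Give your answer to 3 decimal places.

Step 2: 1.047 × 1.719² = 3.09384rem
Step 8: 1.047 × 1.719⁸ = 79.82771rem
Difference: 79.82771 − 3.09384 = 76.73387rem

76.734rem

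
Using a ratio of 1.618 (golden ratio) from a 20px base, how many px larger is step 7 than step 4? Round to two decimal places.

443.53px

Step 4: 20.0 × 1.618⁴ = 137.0705px
Step 7: 20.0 × 1.618⁷ = 580.6035px
Difference: 580.6035 − 137.0705 = 443.5330px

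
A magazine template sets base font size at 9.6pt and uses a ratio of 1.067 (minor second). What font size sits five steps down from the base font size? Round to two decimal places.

Each step on a modular scale multiplies by the ratio, so the size n steps from the base is base × ratioⁿ.
9.6 ÷ 1.067⁵ = 9.6 ÷ 1.38300 ≈ 6.94

6.94pt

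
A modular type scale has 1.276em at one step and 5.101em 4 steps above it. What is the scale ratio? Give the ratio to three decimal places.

1.414

The ratio satisfies 1.276 × r⁴ = 5.101, so r = (5.101 / 1.276)^(1/4).
r = 3.9976^(1/4) ≈ 1.4140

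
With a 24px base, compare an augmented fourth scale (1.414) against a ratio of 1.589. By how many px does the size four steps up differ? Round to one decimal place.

57.1px

Augmented fourth: 24.0 × 1.414⁴ = 95.942px
At 1.589: 24.0 × 1.589⁴ = 153.005px
Difference: 153.005 − 95.942 = 57.063px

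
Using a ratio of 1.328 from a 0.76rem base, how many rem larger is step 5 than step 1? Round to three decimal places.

2.130rem

Step 1: 0.76 × 1.328 = 1.00928rem
Step 5: 0.76 × 1.328⁵ = 3.13909rem
Difference: 3.13909 − 1.00928 = 2.12981rem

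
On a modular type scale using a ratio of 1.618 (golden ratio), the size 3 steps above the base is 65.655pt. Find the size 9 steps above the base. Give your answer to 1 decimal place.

1178.0pt

Moving from step +3 to step +9 is 6 steps up, so multiply by r⁶.
65.655 × 1.618⁶ = 65.655 × 17.94201 ≈ 1177.983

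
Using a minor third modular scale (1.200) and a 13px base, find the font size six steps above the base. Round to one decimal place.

38.8px

13.0 × 1.200⁶ = 13.0 × 2.98598 ≈ 38.82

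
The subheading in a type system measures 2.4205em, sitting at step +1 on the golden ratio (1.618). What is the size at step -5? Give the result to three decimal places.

0.135em

The gap is -5 − (1) = -6 steps, so the factor is 1.618^-6.
2.4205 ÷ 1.618⁶ = 2.4205 ÷ 17.94201 ≈ 0.135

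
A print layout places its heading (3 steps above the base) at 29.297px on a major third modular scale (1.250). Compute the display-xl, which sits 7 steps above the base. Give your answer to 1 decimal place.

71.5px

29.297 × 1.250⁴ = 29.297 × 2.44141 ≈ 71.526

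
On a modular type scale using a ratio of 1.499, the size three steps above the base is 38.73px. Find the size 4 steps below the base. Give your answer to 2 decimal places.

2.28px

Moving from step +3 to step -4 is 7 steps down, so divide by r⁷.
38.73 ÷ 1.499⁷ = 38.73 ÷ 17.00636 ≈ 2.277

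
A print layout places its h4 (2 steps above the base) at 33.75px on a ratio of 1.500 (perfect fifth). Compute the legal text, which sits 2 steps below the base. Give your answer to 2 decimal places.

6.67px

33.75 ÷ 1.500⁴ = 33.75 ÷ 5.06250 ≈ 6.667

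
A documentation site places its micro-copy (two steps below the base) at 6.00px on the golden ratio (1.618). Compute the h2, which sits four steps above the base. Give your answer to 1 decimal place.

107.7px

The gap is 4 − (-2) = 6 steps, so the factor is 1.618^6.
6.00 × 1.618⁶ = 6.00 × 17.94201 ≈ 107.652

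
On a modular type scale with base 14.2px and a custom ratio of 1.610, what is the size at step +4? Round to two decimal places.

95.41px

14.2 × 1.610⁴ = 14.2 × 6.71898 ≈ 95.41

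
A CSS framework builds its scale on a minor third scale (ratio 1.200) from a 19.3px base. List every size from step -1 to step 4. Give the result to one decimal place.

16.1px, 19.3px, 23.2px, 27.8px, 33.4px, 40.0px

Step -1: 19.3 ÷ 1.200 = 16.1
Step 0: 19.3px
Step 1: 19.3 × 1.200 = 23.2
Step 2: 19.3 × 1.200² = 27.8
Step 3: 19.3 × 1.200³ = 33.4
Step 4: 19.3 × 1.200⁴ = 40.0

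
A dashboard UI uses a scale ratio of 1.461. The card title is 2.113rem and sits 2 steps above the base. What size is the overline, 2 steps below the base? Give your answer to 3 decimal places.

2.113 ÷ 1.461⁴ = 2.113 ÷ 4.55618 ≈ 0.464

0.464rem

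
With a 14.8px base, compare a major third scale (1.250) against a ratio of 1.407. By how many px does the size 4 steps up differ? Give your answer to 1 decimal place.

Major third: 14.8 × 1.250⁴ = 36.133px
At 1.407: 14.8 × 1.407⁴ = 58.001px
Difference: 58.001 − 36.133 = 21.868px

21.9px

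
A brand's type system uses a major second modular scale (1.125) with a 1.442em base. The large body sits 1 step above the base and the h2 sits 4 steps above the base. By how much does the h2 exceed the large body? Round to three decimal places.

0.688em

Step 1: 1.442 × 1.125 = 1.62225em
Step 4: 1.442 × 1.125⁴ = 2.30981em
Difference: 2.30981 − 1.62225 = 0.68756em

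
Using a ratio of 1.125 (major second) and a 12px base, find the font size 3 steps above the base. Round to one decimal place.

12.0 × 1.125³ = 12.0 × 1.42383 ≈ 17.09

17.1px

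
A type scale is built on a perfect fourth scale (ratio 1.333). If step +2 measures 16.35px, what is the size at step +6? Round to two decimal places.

51.62px

16.35 × 1.333⁴ = 16.35 × 3.15733 ≈ 51.622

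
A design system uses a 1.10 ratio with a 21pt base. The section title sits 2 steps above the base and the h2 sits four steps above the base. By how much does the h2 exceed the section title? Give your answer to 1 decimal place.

Step 2: 21.0 × 1.10² = 25.410pt
Step 4: 21.0 × 1.10⁴ = 30.746pt
Difference: 30.746 − 25.410 = 5.336pt

5.3pt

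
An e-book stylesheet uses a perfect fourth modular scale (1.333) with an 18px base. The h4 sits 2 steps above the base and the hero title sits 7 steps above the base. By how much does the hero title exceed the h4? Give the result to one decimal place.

Step 2: 18.0 × 1.333² = 31.984px
Step 7: 18.0 × 1.333⁷ = 134.612px
Difference: 134.612 − 31.984 = 102.628px

102.6px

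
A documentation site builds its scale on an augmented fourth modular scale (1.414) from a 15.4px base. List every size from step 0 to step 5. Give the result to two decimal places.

15.40px, 21.78px, 30.79px, 43.54px, 61.56px, 87.05px

Step 0: 15.4px
Step 1: 15.4 × 1.414 = 21.78
Step 2: 15.4 × 1.414² = 30.79
Step 3: 15.4 × 1.414³ = 43.54
Step 4: 15.4 × 1.414⁴ = 61.56
Step 5: 15.4 × 1.414⁵ = 87.05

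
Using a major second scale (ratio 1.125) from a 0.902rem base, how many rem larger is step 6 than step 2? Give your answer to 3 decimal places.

Step 2: 0.902 × 1.125² = 1.14159rem
Step 6: 0.902 × 1.125⁶ = 1.82861rem
Difference: 1.82861 − 1.14159 = 0.68702rem

0.687rem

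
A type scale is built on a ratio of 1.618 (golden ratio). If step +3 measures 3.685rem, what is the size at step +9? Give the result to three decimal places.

66.116rem

3.685 × 1.618⁶ = 3.685 × 17.94201 ≈ 66.116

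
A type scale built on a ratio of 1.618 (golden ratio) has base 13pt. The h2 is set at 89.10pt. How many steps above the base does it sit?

1.618ⁿ = 89.10 / 13 = 6.8538
n = ln(6.8538) / ln(1.618) = 1.9248 / 0.4812 ≈ 4.00

4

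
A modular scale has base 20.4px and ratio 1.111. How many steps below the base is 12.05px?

5

1.111ⁿ = 20.4 / 12.05 = 1.6929
n = ln(1.6929) / ln(1.111) = 0.5265 / 0.1053 ≈ 5.00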